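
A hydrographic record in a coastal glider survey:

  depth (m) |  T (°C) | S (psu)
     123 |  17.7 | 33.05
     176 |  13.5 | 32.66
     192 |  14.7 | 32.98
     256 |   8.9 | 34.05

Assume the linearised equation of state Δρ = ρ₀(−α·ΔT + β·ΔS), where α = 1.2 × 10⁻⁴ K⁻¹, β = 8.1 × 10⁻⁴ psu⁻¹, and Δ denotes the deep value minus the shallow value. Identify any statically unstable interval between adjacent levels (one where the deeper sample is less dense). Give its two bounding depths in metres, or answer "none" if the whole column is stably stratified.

Evaluate Δρ/ρ₀ = −αΔT + βΔS across each adjacent pair:
  123–176 m: −αΔT+βΔS = −(1.2 × 10⁻⁴)(-4.2)+(8.1 × 10⁻⁴)(-0.39) = 1.9 × 10⁻⁴ → stable
  176–192 m: −αΔT+βΔS = −(1.2 × 10⁻⁴)(+1.2)+(8.1 × 10⁻⁴)(+0.32) = 1.2 × 10⁻⁴ → stable
  192–256 m: −αΔT+βΔS = −(1.2 × 10⁻⁴)(-5.8)+(8.1 × 10⁻⁴)(+1.07) = 1.6 × 10⁻³ → stable
Every interval has Δρ > 0: the column is stably stratified throughout.

none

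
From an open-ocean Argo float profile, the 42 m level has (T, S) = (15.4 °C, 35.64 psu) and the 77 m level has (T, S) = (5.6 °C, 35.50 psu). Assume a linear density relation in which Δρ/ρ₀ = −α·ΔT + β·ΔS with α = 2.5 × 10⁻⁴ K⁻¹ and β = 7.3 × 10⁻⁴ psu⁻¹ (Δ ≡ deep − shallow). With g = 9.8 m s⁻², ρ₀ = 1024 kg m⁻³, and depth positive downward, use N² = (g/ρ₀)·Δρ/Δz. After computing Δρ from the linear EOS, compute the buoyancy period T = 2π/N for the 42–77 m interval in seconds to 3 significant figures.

245 s

ΔT = -9.8 K, ΔS = -0.14 psu (deep − shallow).
Δρ/ρ₀ = −αΔT + βΔS = 2.45 × 10⁻³ − 1.022 × 10⁻⁴ = 2.3478 × 10⁻³, so Δρ ≈ 2.404 kg m⁻³.
N² = (g/ρ₀)·Δρ/Δz = g·(Δρ/ρ₀)/Δz = 9.8 × 2.3478 × 10⁻³ / 35 = 6.5738 × 10⁻⁴ s⁻².
N = √(6.5738 × 10⁻⁴) = 0.025639 rad s⁻¹ → T = 2π/N = 245.06 s ≈ 245 s.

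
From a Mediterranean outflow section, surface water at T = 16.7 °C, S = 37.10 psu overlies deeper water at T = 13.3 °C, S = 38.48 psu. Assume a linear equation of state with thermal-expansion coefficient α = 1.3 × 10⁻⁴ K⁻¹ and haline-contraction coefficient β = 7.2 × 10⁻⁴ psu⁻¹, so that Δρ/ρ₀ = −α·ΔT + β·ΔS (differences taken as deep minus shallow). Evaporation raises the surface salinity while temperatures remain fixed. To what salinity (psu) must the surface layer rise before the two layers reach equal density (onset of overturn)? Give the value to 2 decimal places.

Neutral buoyancy requires −α(T_deep − T_surf) + β(S_deep − S_surf′) = 0.
S_surf′ = S_deep − (α/β)·ΔT = 38.48 − (1.3 × 10⁻⁴/7.2 × 10⁻⁴)·(-3.4) = 39.0939 psu.
Increase required: 39.0939 − 37.10 = 1.9939 psu.

39.09 psu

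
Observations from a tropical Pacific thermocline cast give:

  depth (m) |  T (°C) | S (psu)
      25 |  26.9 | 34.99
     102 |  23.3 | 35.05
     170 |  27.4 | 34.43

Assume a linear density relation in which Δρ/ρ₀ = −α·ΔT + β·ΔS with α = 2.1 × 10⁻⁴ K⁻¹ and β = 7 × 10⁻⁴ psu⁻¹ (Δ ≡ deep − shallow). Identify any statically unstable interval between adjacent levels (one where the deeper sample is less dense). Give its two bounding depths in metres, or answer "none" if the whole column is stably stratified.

Evaluate Δρ/ρ₀ = −αΔT + βΔS across each adjacent pair:
  25–102 m: −αΔT+βΔS = −(2.1 × 10⁻⁴)(-3.6)+(7 × 10⁻⁴)(+0.06) = 8.0 × 10⁻⁴ → stable
  102–170 m: −αΔT+βΔS = −(2.1 × 10⁻⁴)(+4.1)+(7 × 10⁻⁴)(-0.62) = -1.3 × 10⁻³ → UNSTABLE
The 102–170 m interval has Δρ < 0: lighter water underlies denser water.

102–170 m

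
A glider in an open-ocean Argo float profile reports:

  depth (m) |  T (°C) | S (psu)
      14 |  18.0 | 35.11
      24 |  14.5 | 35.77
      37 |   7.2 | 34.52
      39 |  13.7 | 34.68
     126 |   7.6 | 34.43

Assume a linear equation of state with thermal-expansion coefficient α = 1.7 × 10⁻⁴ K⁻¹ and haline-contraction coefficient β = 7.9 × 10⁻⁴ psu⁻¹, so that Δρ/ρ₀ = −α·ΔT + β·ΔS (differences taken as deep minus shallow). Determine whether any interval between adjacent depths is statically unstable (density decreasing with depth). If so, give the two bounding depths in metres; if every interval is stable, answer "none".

Evaluate Δρ/ρ₀ = −αΔT + βΔS across each adjacent pair:
  14–24 m: −αΔT+βΔS = −(1.7 × 10⁻⁴)(-3.5)+(7.9 × 10⁻⁴)(+0.66) = 1.1 × 10⁻³ → stable
  24–37 m: −αΔT+βΔS = −(1.7 × 10⁻⁴)(-7.3)+(7.9 × 10⁻⁴)(-1.25) = 2.5 × 10⁻⁴ → stable
  37–39 m: −αΔT+βΔS = −(1.7 × 10⁻⁴)(+6.5)+(7.9 × 10⁻⁴)(+0.16) = -9.8 × 10⁻⁴ → UNSTABLE
  39–126 m: −αΔT+βΔS = −(1.7 × 10⁻⁴)(-6.1)+(7.9 × 10⁻⁴)(-0.25) = 8.4 × 10⁻⁴ → stable
The 37–39 m interval has Δρ < 0: lighter water underlies denser water.

37–39 m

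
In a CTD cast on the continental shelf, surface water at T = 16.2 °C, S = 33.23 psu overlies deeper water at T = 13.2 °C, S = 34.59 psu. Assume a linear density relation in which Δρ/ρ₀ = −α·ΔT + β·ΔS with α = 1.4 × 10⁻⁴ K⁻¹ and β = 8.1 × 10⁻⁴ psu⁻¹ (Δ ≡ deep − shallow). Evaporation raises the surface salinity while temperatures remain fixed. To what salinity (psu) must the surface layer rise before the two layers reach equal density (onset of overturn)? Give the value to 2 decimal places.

35.11 psu

Neutral buoyancy requires −α(T_deep − T_surf) + β(S_deep − S_surf′) = 0.
S_surf′ = S_deep − (α/β)·ΔT = 34.59 − (1.4 × 10⁻⁴/8.1 × 10⁻⁴)·(-3.0) = 35.1085 psu.
Increase required: 35.1085 − 33.23 = 1.8785 psu.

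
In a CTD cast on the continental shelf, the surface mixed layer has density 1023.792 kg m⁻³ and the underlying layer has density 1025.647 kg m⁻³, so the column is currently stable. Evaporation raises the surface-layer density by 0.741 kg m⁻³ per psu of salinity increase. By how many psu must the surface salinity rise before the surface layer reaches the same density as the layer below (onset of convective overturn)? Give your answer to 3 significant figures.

Density deficit of the surface layer: 1025.647 − 1023.792 = 1.855 kg m⁻³.
Required change = 1.855 / 0.741 = 2.50 psu.

2.50 psu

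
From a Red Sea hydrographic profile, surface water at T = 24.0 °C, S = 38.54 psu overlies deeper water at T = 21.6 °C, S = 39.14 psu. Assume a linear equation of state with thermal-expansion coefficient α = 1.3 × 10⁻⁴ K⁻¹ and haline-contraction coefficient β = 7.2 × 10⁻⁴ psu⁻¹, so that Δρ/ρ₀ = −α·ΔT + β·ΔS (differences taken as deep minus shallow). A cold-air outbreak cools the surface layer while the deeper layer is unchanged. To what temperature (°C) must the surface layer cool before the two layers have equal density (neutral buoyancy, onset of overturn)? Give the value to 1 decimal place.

Neutral buoyancy requires Δρ = 0, i.e. −α(T_deep − T_surf′) + β(S_deep − S_surf) = 0.
T_surf′ = T_deep − (β/α)·ΔS = 21.6 − (7.2 × 10⁻⁴/1.3 × 10⁻⁴)·(+0.60) = 18.277 °C.
Cooling required: 24.0 − (18.277) = 5.723 °C.

18.3 °C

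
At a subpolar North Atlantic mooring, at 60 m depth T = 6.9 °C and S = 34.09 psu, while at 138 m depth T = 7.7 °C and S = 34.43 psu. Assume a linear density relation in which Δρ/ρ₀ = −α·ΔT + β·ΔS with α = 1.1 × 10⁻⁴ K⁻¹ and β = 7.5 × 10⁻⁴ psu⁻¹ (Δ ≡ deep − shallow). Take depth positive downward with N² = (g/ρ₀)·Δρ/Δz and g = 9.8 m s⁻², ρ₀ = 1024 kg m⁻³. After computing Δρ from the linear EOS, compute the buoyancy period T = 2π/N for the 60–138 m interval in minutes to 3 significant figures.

ΔT = +0.8 K, ΔS = +0.34 psu (deep − shallow).
Δρ/ρ₀ = −αΔT + βΔS = -8.80 × 10⁻⁵ + 2.55 × 10⁻⁴ = 1.67 × 10⁻⁴, so Δρ ≈ 0.1710 kg m⁻³.
N² = (g/ρ₀)·Δρ/Δz = g·(Δρ/ρ₀)/Δz = 9.8 × 1.67 × 10⁻⁴ / 78 = 2.0982 × 10⁻⁵ s⁻².
N = √(2.0982 × 10⁻⁵) = 4.5806 × 10⁻³ rad s⁻¹ → T = 2π/N = 1.3717 × 10³ s = 22.862 min ≈ 22.9 min.

22.9 min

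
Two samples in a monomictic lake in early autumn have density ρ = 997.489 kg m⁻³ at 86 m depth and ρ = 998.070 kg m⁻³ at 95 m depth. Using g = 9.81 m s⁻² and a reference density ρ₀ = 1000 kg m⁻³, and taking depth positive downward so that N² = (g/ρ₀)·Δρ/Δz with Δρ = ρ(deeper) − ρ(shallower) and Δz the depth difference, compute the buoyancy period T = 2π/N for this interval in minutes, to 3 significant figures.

Δρ = 998.070 − 997.489 = 0.581 kg m⁻³ over Δz = 95 − 86 = 9 m.
N² = (9.81/1000) × (0.581/9) = 6.3329 × 10⁻⁴ s⁻².
N = √(6.3329 × 10⁻⁴) = 0.025165 rad s⁻¹, so T = 2π/N = 249.68 s = 4.1613 min ≈ 4.16 min.

4.16 min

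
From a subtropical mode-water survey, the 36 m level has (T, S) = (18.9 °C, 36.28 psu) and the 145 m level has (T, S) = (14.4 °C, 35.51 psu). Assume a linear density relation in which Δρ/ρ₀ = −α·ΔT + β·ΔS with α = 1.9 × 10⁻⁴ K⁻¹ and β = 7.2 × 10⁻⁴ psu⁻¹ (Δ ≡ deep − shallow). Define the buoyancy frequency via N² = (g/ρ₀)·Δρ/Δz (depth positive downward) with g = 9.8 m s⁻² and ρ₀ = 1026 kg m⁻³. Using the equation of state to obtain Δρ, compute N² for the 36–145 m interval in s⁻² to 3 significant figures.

ΔT = -4.5 K, ΔS = -0.77 psu (deep − shallow).
Δρ/ρ₀ = −αΔT + βΔS = 8.55 × 10⁻⁴ − 5.544 × 10⁻⁴ = 3.006 × 10⁻⁴, so Δρ ≈ 0.3084 kg m⁻³.
N² = (g/ρ₀)·Δρ/Δz = g·(Δρ/ρ₀)/Δz = 9.8 × 3.006 × 10⁻⁴ / 109 = 2.7026 × 10⁻⁵ s⁻² ≈ 2.70 × 10⁻⁵ s⁻².

2.70 × 10⁻⁵ s⁻²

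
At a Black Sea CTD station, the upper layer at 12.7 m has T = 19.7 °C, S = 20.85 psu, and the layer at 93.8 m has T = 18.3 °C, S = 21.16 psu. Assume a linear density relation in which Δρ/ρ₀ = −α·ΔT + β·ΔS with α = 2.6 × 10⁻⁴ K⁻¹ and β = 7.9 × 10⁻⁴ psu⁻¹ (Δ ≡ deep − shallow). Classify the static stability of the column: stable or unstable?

ΔT = 18.3 − 19.7 = -1.4 K and ΔS = 21.16 − 20.85 = +0.31 psu (deep − shallow).
−αΔT = 3.64 × 10⁻⁴; βΔS = 2.449 × 10⁻⁴; sum Δρ/ρ₀ = 6.089 × 10⁻⁴.
Δρ/ρ₀ > 0, so Δρ > 0: deeper water is denser → statically stable.

stable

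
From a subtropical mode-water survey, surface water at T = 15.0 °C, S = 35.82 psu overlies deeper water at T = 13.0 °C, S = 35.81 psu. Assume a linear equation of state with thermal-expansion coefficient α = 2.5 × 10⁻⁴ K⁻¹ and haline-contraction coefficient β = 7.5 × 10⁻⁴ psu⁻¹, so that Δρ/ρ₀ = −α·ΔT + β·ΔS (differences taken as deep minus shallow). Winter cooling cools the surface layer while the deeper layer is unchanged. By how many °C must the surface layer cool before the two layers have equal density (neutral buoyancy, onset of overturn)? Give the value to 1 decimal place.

2.0 °C

Neutral buoyancy requires Δρ = 0, i.e. −α(T_deep − T_surf′) + β(S_deep − S_surf) = 0.
T_surf′ = T_deep − (β/α)·ΔS = 13.0 − (7.5 × 10⁻⁴/2.5 × 10⁻⁴)·(-0.01) = 13.030 °C.
Cooling required: 15.0 − (13.030) = 1.970 °C.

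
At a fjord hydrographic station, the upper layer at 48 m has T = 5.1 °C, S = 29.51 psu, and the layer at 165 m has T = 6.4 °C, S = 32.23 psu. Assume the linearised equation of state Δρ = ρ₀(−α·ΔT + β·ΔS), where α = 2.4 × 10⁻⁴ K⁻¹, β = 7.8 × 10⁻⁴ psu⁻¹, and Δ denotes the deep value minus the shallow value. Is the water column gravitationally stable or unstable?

stable

ΔT = 6.4 − 5.1 = +1.3 K and ΔS = 32.23 − 29.51 = +2.72 psu (deep − shallow).
−αΔT = -3.12 × 10⁻⁴; βΔS = 2.1216 × 10⁻³; sum Δρ/ρ₀ = 1.8096 × 10⁻³.
Δρ/ρ₀ > 0, so Δρ > 0: deeper water is denser → statically stable.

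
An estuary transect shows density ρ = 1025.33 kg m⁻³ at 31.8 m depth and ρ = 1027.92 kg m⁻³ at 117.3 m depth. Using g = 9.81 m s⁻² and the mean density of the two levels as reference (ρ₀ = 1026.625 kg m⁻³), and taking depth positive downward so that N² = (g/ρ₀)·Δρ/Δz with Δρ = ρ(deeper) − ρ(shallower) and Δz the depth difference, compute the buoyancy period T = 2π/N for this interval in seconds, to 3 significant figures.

369 s

Δρ = 1027.92 − 1025.33 = 2.59 kg m⁻³ over Δz = 117.3 − 31.8 = 85.5 m.
N² = (9.81/1026.625) × (2.59/85.5) = 2.8946 × 10⁻⁴ s⁻².
N = √(2.8946 × 10⁻⁴) = 0.017014 rad s⁻¹, so T = 2π/N = 369.30 s ≈ 369 s.
N² > 0, so the interval is statically stable.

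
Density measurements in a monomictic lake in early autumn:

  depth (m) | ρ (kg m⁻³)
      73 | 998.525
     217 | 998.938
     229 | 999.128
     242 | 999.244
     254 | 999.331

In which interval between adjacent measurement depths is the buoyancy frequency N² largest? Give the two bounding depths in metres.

Compute the density gradient over each adjacent pair:
  73–217 m: Δρ/Δz = 0.413/144 = 2.9 × 10⁻³ kg m⁻⁴
  217–229 m: Δρ/Δz = 0.190/12 = 0.016 kg m⁻⁴
  229–242 m: Δρ/Δz = 0.116/13 = 8.9 × 10⁻³ kg m⁻⁴
  242–254 m: Δρ/Δz = 0.087/12 = 7.2 × 10⁻³ kg m⁻⁴
The largest gradient is in the 217–229 m interval — the pycnocline.

217–229 m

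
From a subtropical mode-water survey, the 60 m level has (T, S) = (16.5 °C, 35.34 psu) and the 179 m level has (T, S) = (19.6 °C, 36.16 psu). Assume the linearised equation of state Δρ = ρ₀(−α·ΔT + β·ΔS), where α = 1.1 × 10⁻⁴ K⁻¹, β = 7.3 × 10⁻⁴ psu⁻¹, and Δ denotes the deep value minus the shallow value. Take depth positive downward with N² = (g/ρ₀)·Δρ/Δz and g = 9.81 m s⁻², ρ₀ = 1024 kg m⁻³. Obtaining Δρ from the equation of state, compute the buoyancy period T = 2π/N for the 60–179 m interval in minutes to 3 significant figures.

ΔT = +3.1 K, ΔS = +0.82 psu (deep − shallow).
Δρ/ρ₀ = −αΔT + βΔS = -3.41 × 10⁻⁴ + 5.986 × 10⁻⁴ = 2.576 × 10⁻⁴, so Δρ ≈ 0.2638 kg m⁻³.
N² = (g/ρ₀)·Δρ/Δz = g·(Δρ/ρ₀)/Δz = 9.81 × 2.576 × 10⁻⁴ / 119 = 2.1236 × 10⁻⁵ s⁻².
N = √(2.1236 × 10⁻⁵) = 4.6083 × 10⁻³ rad s⁻¹ → T = 2π/N = 1.3634 × 10³ s = 22.723 min ≈ 22.7 min.

22.7 min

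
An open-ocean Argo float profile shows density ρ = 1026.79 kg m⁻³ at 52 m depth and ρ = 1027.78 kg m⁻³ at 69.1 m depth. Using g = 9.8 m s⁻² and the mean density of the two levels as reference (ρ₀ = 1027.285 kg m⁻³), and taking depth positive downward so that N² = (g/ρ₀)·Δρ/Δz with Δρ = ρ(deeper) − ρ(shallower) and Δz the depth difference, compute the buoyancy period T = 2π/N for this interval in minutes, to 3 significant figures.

4.46 min

Δρ = 1027.78 − 1026.79 = 0.99 kg m⁻³ over Δz = 69.1 − 52 = 17.1 m.
N² = (9.8/1027.285) × (0.99/17.1) = 5.5230 × 10⁻⁴ s⁻².
N = √(5.5230 × 10⁻⁴) = 0.023501 rad s⁻¹, so T = 2π/N = 267.36 s = 4.4560 min ≈ 4.46 min.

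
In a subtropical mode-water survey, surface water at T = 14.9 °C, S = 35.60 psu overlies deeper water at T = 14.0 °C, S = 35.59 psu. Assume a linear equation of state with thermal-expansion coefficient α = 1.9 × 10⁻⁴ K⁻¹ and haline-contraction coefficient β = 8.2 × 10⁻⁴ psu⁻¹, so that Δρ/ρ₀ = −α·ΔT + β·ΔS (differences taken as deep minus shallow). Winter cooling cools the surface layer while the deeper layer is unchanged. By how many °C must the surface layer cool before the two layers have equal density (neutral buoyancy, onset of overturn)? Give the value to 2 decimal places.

0.86 °C

Neutral buoyancy requires Δρ = 0, i.e. −α(T_deep − T_surf′) + β(S_deep − S_surf) = 0.
T_surf′ = T_deep − (β/α)·ΔS = 14.0 − (8.2 × 10⁻⁴/1.9 × 10⁻⁴)·(-0.01) = 14.0432 °C.
Cooling required: 14.9 − (14.0432) = 0.8568 °C.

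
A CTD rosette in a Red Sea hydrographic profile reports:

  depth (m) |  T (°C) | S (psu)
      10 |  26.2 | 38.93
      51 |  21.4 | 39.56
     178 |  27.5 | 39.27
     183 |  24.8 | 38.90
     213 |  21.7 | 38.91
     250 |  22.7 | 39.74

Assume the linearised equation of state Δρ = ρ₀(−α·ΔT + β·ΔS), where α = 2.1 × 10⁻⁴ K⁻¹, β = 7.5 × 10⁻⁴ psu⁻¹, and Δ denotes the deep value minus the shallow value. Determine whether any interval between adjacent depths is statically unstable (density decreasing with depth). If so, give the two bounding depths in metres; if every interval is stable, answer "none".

Evaluate Δρ/ρ₀ = −αΔT + βΔS across each adjacent pair:
  10–51 m: −αΔT+βΔS = −(2.1 × 10⁻⁴)(-4.8)+(7.5 × 10⁻⁴)(+0.63) = 1.5 × 10⁻³ → stable
  51–178 m: −αΔT+βΔS = −(2.1 × 10⁻⁴)(+6.1)+(7.5 × 10⁻⁴)(-0.29) = -1.5 × 10⁻³ → UNSTABLE
  178–183 m: −αΔT+βΔS = −(2.1 × 10⁻⁴)(-2.7)+(7.5 × 10⁻⁴)(-0.37) = 2.9 × 10⁻⁴ → stable
  183–213 m: −αΔT+βΔS = −(2.1 × 10⁻⁴)(-3.1)+(7.5 × 10⁻⁴)(+0.01) = 6.6 × 10⁻⁴ → stable
  213–250 m: −αΔT+βΔS = −(2.1 × 10⁻⁴)(+1.0)+(7.5 × 10⁻⁴)(+0.83) = 4.1 × 10⁻⁴ → stable
The 51–178 m interval has Δρ < 0: lighter water underlies denser water.

51–178 m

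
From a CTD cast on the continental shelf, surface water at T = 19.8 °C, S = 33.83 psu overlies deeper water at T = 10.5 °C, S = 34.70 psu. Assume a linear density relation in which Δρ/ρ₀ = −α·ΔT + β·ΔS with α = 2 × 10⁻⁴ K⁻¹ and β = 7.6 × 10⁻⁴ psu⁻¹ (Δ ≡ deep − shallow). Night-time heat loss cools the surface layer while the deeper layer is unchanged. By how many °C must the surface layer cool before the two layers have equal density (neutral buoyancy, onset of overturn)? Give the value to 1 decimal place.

Neutral buoyancy requires Δρ = 0, i.e. −α(T_deep − T_surf′) + β(S_deep − S_surf) = 0.
T_surf′ = T_deep − (β/α)·ΔS = 10.5 − (7.6 × 10⁻⁴/2 × 10⁻⁴)·(+0.87) = 7.194 °C.
Cooling required: 19.8 − (7.194) = 12.606 °C.

12.6 °C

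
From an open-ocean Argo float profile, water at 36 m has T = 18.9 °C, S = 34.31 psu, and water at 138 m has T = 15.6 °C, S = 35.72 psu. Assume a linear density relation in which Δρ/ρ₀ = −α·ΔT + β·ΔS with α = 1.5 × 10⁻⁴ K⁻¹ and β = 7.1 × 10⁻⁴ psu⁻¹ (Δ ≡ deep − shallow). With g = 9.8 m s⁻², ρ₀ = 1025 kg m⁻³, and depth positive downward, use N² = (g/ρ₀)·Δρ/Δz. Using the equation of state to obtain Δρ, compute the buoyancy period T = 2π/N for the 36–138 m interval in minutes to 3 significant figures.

ΔT = -3.3 K, ΔS = +1.41 psu (deep − shallow).
Δρ/ρ₀ = −αΔT + βΔS = 4.95 × 10⁻⁴ + 1.0011 × 10⁻³ = 1.4961 × 10⁻³, so Δρ ≈ 1.534 kg m⁻³.
N² = (g/ρ₀)·Δρ/Δz = g·(Δρ/ρ₀)/Δz = 9.8 × 1.4961 × 10⁻³ / 102 = 1.4374 × 10⁻⁴ s⁻².
N = √(1.4374 × 10⁻⁴) = 0.011989 rad s⁻¹ → T = 2π/N = 524.08 s = 8.7347 min ≈ 8.73 min.

8.73 min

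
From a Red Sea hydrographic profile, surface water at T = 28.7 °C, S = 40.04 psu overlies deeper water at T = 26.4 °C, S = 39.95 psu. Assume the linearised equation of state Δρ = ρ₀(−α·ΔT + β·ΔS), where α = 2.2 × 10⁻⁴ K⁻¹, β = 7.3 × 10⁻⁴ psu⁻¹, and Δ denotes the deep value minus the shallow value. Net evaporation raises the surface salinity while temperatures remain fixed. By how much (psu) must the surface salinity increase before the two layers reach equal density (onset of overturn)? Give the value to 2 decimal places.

Neutral buoyancy requires −α(T_deep − T_surf) + β(S_deep − S_surf′) = 0.
S_surf′ = S_deep − (α/β)·ΔT = 39.95 − (2.2 × 10⁻⁴/7.3 × 10⁻⁴)·(-2.3) = 40.6432 psu.
Increase required: 40.6432 − 40.04 = 0.6032 psu.

0.60 psu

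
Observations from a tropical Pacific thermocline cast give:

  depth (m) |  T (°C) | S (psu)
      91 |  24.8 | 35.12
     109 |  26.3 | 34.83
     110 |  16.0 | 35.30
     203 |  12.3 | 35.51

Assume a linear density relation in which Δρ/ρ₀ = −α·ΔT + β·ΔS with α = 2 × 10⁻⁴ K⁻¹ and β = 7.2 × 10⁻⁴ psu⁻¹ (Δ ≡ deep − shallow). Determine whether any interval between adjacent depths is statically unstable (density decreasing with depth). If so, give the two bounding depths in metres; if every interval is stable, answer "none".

Evaluate Δρ/ρ₀ = −αΔT + βΔS across each adjacent pair:
  91–109 m: −αΔT+βΔS = −(2 × 10⁻⁴)(+1.5)+(7.2 × 10⁻⁴)(-0.29) = -5.1 × 10⁻⁴ → UNSTABLE
  109–110 m: −αΔT+βΔS = −(2 × 10⁻⁴)(-10.3)+(7.2 × 10⁻⁴)(+0.47) = 2.4 × 10⁻³ → stable
  110–203 m: −αΔT+βΔS = −(2 × 10⁻⁴)(-3.7)+(7.2 × 10⁻⁴)(+0.21) = 8.9 × 10⁻⁴ → stable
The 91–109 m interval has Δρ < 0: lighter water underlies denser water.

91–109 m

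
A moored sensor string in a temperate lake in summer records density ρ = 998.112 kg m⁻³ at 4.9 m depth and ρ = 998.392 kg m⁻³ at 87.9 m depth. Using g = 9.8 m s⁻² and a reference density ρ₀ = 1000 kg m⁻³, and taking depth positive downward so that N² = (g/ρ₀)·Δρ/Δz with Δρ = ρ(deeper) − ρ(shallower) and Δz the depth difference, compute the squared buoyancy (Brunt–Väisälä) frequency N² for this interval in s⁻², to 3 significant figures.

Δρ = 998.392 − 998.112 = 0.280 kg m⁻³ over Δz = 87.9 − 4.9 = 83 m.
N² = (9.8/1000) × (0.280/83) = 3.3060 × 10⁻⁵ s⁻² ≈ 3.31 × 10⁻⁵ s⁻².

3.31 × 10⁻⁵ s⁻²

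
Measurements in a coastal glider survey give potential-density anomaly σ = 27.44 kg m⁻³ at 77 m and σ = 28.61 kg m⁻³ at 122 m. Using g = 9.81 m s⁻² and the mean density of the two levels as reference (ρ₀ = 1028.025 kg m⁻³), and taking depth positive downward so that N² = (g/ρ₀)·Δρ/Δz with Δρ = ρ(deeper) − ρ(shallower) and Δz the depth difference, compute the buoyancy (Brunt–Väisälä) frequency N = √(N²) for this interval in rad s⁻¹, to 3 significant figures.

0.0158 rad s⁻¹

Δρ = 1028.61 − 1027.44 = 1.17 kg m⁻³ over Δz = 122 − 77 = 45 m.
N² = (9.81/1028.025) × (1.17/45) = 2.4811 × 10⁻⁴ s⁻².
N = √(2.4811 × 10⁻⁴) = 0.015752 rad s⁻¹ ≈ 0.0158 rad s⁻¹.
A positive N² confirms static stability across the interval.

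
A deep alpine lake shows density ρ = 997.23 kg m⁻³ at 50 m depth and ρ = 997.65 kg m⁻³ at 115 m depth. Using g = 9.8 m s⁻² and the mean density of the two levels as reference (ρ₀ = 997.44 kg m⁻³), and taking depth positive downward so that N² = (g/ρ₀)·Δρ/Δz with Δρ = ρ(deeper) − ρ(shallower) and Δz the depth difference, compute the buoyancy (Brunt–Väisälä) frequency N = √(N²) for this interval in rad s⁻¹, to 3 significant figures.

7.97 × 10⁻³ rad s⁻¹

Δρ = 997.65 − 997.23 = 0.42 kg m⁻³ over Δz = 115 − 50 = 65 m.
N² = (9.8/997.44) × (0.42/65) = 6.3486 × 10⁻⁵ s⁻².
N = √(6.3486 × 10⁻⁵) = 7.9678 × 10⁻³ rad s⁻¹ ≈ 7.97 × 10⁻³ rad s⁻¹.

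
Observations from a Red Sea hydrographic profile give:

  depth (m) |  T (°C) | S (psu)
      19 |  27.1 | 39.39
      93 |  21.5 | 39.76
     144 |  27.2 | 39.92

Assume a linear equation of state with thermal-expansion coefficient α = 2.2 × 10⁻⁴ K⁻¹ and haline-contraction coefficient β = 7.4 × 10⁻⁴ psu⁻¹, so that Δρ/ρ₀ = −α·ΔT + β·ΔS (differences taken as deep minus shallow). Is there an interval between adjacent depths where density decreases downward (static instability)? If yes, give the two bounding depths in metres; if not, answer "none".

Evaluate Δρ/ρ₀ = −αΔT + βΔS across each adjacent pair:
  19–93 m: −αΔT+βΔS = −(2.2 × 10⁻⁴)(-5.6)+(7.4 × 10⁻⁴)(+0.37) = 1.5 × 10⁻³ → stable
  93–144 m: −αΔT+βΔS = −(2.2 × 10⁻⁴)(+5.7)+(7.4 × 10⁻⁴)(+0.16) = -1.1 × 10⁻³ → UNSTABLE
The 93–144 m interval has Δρ < 0: lighter water underlies denser water.

93–144 m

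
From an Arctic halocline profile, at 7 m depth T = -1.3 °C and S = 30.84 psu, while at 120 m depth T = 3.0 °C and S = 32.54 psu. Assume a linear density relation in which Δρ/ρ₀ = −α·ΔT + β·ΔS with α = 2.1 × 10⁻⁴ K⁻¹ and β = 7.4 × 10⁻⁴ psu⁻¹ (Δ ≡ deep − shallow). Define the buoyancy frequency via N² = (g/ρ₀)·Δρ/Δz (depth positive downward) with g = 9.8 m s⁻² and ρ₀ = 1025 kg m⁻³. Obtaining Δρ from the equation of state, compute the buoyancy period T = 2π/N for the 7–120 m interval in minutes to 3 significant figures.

ΔT = +4.3 K, ΔS = +1.70 psu (deep − shallow).
Δρ/ρ₀ = −αΔT + βΔS = -9.03 × 10⁻⁴ + 1.258 × 10⁻³ = 3.55 × 10⁻⁴, so Δρ ≈ 0.3639 kg m⁻³.
N² = (g/ρ₀)·Δρ/Δz = g·(Δρ/ρ₀)/Δz = 9.8 × 3.55 × 10⁻⁴ / 113 = 3.0788 × 10⁻⁵ s⁻².
N = √(3.0788 × 10⁻⁵) = 5.5487 × 10⁻³ rad s⁻¹ → T = 2π/N = 1.1324 × 10³ s = 18.873 min ≈ 18.9 min.

18.9 min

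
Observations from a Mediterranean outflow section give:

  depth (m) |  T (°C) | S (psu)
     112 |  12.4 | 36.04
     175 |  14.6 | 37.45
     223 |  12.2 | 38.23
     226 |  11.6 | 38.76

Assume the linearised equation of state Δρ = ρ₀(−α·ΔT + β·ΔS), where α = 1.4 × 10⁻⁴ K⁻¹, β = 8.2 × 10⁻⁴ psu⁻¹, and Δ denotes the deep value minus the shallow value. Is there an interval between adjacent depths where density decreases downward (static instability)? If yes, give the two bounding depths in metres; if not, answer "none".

Evaluate Δρ/ρ₀ = −αΔT + βΔS across each adjacent pair:
  112–175 m: −αΔT+βΔS = −(1.4 × 10⁻⁴)(+2.2)+(8.2 × 10⁻⁴)(+1.41) = 8.5 × 10⁻⁴ → stable
  175–223 m: −αΔT+βΔS = −(1.4 × 10⁻⁴)(-2.4)+(8.2 × 10⁻⁴)(+0.78) = 9.8 × 10⁻⁴ → stable
  223–226 m: −αΔT+βΔS = −(1.4 × 10⁻⁴)(-0.6)+(8.2 × 10⁻⁴)(+0.53) = 5.2 × 10⁻⁴ → stable
Every interval has Δρ > 0: the column is stably stratified throughout.

none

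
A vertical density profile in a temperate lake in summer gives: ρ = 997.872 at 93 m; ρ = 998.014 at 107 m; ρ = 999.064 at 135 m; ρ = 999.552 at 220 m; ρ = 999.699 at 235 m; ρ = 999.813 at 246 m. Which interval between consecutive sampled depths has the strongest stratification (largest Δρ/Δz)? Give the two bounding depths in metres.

107–135 m

Compute the density gradient over each adjacent pair:
  93–107 m: Δρ/Δz = 0.142/14 = 0.010 kg m⁻⁴
  107–135 m: Δρ/Δz = 1.050/28 = 0.037 kg m⁻⁴
  135–220 m: Δρ/Δz = 0.488/85 = 5.7 × 10⁻³ kg m⁻⁴
  220–235 m: Δρ/Δz = 0.147/15 = 9.8 × 10⁻³ kg m⁻⁴
  235–246 m: Δρ/Δz = 0.114/11 = 0.010 kg m⁻⁴
The largest gradient is in the 107–135 m interval — the pycnocline.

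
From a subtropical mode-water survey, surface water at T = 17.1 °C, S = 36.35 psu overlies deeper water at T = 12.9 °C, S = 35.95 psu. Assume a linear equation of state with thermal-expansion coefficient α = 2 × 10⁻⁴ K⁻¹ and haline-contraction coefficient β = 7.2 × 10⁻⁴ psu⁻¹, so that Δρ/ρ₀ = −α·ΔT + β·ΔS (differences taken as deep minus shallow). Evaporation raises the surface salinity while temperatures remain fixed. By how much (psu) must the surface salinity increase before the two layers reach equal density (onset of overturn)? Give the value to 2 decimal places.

Neutral buoyancy requires −α(T_deep − T_surf) + β(S_deep − S_surf′) = 0.
S_surf′ = S_deep − (α/β)·ΔT = 35.95 − (2 × 10⁻⁴/7.2 × 10⁻⁴)·(-4.2) = 37.1167 psu.
Increase required: 37.1167 − 36.35 = 0.7667 psu.

0.77 psu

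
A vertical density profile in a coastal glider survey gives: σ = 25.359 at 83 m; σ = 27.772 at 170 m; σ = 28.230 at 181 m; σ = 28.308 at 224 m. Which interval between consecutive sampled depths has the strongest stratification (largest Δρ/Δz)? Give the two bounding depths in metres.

Compute the density gradient over each adjacent pair:
  83–170 m: Δρ/Δz = 2.413/87 = 0.028 kg m⁻⁴
  170–181 m: Δρ/Δz = 0.458/11 = 0.042 kg m⁻⁴
  181–224 m: Δρ/Δz = 0.078/43 = 1.8 × 10⁻³ kg m⁻⁴
The largest gradient is in the 170–181 m interval — the pycnocline.

170–181 m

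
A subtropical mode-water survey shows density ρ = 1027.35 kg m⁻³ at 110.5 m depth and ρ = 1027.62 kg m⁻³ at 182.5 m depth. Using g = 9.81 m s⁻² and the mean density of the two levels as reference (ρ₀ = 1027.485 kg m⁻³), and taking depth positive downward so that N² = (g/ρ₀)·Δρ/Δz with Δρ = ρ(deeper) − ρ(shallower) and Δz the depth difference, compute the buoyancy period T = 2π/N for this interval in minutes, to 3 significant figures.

17.5 min

Δρ = 1027.62 − 1027.35 = 0.27 kg m⁻³ over Δz = 182.5 − 110.5 = 72 m.
N² = (9.81/1027.485) × (0.27/72) = 3.5803 × 10⁻⁵ s⁻².
N = √(3.5803 × 10⁻⁵) = 5.9836 × 10⁻³ rad s⁻¹, so T = 2π/N = 1.0501 × 10³ s = 17.502 min ≈ 17.5 min.
Since Δρ > 0 the layer is stably stratified.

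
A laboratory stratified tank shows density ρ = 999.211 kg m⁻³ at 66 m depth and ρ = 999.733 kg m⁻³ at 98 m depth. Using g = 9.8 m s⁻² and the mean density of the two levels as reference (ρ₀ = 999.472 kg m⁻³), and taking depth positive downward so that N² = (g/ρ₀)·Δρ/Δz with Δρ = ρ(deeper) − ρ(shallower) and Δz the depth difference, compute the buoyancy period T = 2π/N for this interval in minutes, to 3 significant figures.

8.28 min

Δρ = 999.733 − 999.211 = 0.522 kg m⁻³ over Δz = 98 − 66 = 32 m.
N² = (9.8/999.472) × (0.522/32) = 1.5995 × 10⁻⁴ s⁻².
N = √(1.5995 × 10⁻⁴) = 0.012647 rad s⁻¹, so T = 2π/N = 496.81 s = 8.2802 min ≈ 8.28 min.
N² > 0, so the interval is statically stable.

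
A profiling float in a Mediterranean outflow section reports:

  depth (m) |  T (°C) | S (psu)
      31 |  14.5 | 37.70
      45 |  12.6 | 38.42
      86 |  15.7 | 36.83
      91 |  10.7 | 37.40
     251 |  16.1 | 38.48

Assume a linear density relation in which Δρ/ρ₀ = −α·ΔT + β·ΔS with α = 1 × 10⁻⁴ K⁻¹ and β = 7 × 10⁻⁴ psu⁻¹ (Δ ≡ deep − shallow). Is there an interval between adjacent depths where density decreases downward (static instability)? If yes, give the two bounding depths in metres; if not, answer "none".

Evaluate Δρ/ρ₀ = −αΔT + βΔS across each adjacent pair:
  31–45 m: −αΔT+βΔS = −(1 × 10⁻⁴)(-1.9)+(7 × 10⁻⁴)(+0.72) = 6.9 × 10⁻⁴ → stable
  45–86 m: −αΔT+βΔS = −(1 × 10⁻⁴)(+3.1)+(7 × 10⁻⁴)(-1.59) = -1.4 × 10⁻³ → UNSTABLE
  86–91 m: −αΔT+βΔS = −(1 × 10⁻⁴)(-5.0)+(7 × 10⁻⁴)(+0.57) = 9.0 × 10⁻⁴ → stable
  91–251 m: −αΔT+βΔS = −(1 × 10⁻⁴)(+5.4)+(7 × 10⁻⁴)(+1.08) = 2.2 × 10⁻⁴ → stable
The 45–86 m interval has Δρ < 0: lighter water underlies denser water.

45–86 m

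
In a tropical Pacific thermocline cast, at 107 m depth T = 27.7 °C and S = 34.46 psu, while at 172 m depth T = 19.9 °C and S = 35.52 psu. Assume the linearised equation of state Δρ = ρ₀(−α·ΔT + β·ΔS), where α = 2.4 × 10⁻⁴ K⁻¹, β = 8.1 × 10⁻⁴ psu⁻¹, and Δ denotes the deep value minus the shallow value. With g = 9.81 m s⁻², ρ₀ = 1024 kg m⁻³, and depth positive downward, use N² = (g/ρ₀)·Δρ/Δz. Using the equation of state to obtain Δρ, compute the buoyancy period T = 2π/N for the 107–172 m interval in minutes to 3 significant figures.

ΔT = -7.8 K, ΔS = +1.06 psu (deep − shallow).
Δρ/ρ₀ = −αΔT + βΔS = 1.872 × 10⁻³ + 8.586 × 10⁻⁴ = 2.7306 × 10⁻³, so Δρ ≈ 2.796 kg m⁻³.
N² = (g/ρ₀)·Δρ/Δz = g·(Δρ/ρ₀)/Δz = 9.81 × 2.7306 × 10⁻³ / 65 = 4.1211 × 10⁻⁴ s⁻².
N = √(4.1211 × 10⁻⁴) = 0.020300 rad s⁻¹ → T = 2π/N = 309.52 s = 5.1587 min ≈ 5.16 min.

5.16 min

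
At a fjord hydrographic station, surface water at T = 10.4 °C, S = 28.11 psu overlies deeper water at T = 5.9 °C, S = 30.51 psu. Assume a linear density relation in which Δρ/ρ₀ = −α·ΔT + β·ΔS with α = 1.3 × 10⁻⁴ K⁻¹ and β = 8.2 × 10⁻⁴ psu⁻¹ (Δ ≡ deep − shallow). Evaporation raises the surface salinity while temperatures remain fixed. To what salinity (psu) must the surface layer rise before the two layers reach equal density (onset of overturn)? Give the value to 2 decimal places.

Neutral buoyancy requires −α(T_deep − T_surf) + β(S_deep − S_surf′) = 0.
S_surf′ = S_deep − (α/β)·ΔT = 30.51 − (1.3 × 10⁻⁴/8.2 × 10⁻⁴)·(-4.5) = 31.2234 psu.
Increase required: 31.2234 − 28.11 = 3.1134 psu.

31.22 psu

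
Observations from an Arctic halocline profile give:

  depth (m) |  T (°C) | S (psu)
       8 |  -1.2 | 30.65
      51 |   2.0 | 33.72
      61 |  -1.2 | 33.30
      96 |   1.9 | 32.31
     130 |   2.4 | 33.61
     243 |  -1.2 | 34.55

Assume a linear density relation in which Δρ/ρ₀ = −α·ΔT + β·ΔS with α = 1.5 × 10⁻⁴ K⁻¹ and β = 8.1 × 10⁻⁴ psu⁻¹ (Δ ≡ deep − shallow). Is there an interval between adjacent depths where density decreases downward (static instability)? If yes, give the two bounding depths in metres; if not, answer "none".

Evaluate Δρ/ρ₀ = −αΔT + βΔS across each adjacent pair:
  8–51 m: −αΔT+βΔS = −(1.5 × 10⁻⁴)(+3.2)+(8.1 × 10⁻⁴)(+3.07) = 2.0 × 10⁻³ → stable
  51–61 m: −αΔT+βΔS = −(1.5 × 10⁻⁴)(-3.2)+(8.1 × 10⁻⁴)(-0.42) = 1.4 × 10⁻⁴ → stable
  61–96 m: −αΔT+βΔS = −(1.5 × 10⁻⁴)(+3.1)+(8.1 × 10⁻⁴)(-0.99) = -1.3 × 10⁻³ → UNSTABLE
  96–130 m: −αΔT+βΔS = −(1.5 × 10⁻⁴)(+0.5)+(8.1 × 10⁻⁴)(+1.30) = 9.8 × 10⁻⁴ → stable
  130–243 m: −αΔT+βΔS = −(1.5 × 10⁻⁴)(-3.6)+(8.1 × 10⁻⁴)(+0.94) = 1.3 × 10⁻³ → stable
The 61–96 m interval has Δρ < 0: lighter water underlies denser water.

61–96 m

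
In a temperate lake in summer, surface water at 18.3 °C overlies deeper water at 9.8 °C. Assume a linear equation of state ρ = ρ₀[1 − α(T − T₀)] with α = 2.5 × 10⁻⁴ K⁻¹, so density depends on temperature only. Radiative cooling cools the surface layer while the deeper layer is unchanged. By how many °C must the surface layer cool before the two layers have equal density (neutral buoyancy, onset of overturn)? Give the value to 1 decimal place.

With temperature the only control, equal density requires T_surf′ = T_deep.
T_surf′ = 9.8 °C.
Cooling required: 18.3 − 9.8 = 8.5 °C.

8.5 °C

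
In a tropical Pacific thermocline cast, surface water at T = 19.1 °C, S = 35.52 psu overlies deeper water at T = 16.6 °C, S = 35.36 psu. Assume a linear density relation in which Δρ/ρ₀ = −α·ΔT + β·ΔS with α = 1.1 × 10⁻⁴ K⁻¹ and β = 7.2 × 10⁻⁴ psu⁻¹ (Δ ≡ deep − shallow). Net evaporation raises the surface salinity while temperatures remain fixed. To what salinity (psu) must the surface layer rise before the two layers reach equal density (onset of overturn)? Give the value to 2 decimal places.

Neutral buoyancy requires −α(T_deep − T_surf) + β(S_deep − S_surf′) = 0.
S_surf′ = S_deep − (α/β)·ΔT = 35.36 − (1.1 × 10⁻⁴/7.2 × 10⁻⁴)·(-2.5) = 35.7419 psu.
Increase required: 35.7419 − 35.52 = 0.2219 psu.

35.74 psu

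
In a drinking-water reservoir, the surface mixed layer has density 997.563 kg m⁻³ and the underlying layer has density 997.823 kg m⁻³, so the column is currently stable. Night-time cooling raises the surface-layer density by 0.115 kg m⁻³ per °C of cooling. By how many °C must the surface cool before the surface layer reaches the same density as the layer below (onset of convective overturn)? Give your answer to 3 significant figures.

2.26 °C

Density deficit of the surface layer: 997.823 − 997.563 = 0.26 kg m⁻³.
Required change = 0.26 / 0.115 = 2.26 °C.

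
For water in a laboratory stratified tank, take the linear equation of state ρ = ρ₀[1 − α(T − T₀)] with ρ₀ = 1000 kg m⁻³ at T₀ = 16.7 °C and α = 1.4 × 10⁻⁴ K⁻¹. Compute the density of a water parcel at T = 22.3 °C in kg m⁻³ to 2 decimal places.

T − T₀ = +5.6 K.
Bracket = 1 − α·(+5.6) = 1 + (-7.84 × 10⁻⁴) = 0.9992160.
ρ = 1000 × 0.9992160 = 999.22 kg m⁻³.

999.22 kg m⁻³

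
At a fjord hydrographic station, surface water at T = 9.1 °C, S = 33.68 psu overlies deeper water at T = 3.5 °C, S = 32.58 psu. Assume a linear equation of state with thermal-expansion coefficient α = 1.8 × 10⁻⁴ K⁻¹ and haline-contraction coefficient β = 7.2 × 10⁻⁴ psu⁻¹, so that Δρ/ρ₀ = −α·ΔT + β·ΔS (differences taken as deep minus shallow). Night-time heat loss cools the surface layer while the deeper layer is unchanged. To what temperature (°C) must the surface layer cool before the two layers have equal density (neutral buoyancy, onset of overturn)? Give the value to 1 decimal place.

Neutral buoyancy requires Δρ = 0, i.e. −α(T_deep − T_surf′) + β(S_deep − S_surf) = 0.
T_surf′ = T_deep − (β/α)·ΔS = 3.5 − (7.2 × 10⁻⁴/1.8 × 10⁻⁴)·(-1.10) = 7.900 °C.
Cooling required: 9.1 − (7.900) = 1.200 °C.

7.9 °C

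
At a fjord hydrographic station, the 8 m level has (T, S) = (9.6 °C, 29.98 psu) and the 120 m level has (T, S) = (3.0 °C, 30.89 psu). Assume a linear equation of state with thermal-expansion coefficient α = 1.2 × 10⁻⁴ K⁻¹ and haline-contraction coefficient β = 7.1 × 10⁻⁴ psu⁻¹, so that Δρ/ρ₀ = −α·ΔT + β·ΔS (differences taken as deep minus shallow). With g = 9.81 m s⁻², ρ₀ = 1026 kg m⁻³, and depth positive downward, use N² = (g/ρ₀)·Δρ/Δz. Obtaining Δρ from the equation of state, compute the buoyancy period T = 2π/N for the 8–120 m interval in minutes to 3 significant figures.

ΔT = -6.6 K, ΔS = +0.91 psu (deep − shallow).
Δρ/ρ₀ = −αΔT + βΔS = 7.92 × 10⁻⁴ + 6.461 × 10⁻⁴ = 1.4381 × 10⁻³, so Δρ ≈ 1.475 kg m⁻³.
N² = (g/ρ₀)·Δρ/Δz = g·(Δρ/ρ₀)/Δz = 9.81 × 1.4381 × 10⁻³ / 112 = 1.2596 × 10⁻⁴ s⁻².
N = √(1.2596 × 10⁻⁴) = 0.011223 rad s⁻¹ → T = 2π/N = 559.85 s = 9.3308 min ≈ 9.33 min.

9.33 min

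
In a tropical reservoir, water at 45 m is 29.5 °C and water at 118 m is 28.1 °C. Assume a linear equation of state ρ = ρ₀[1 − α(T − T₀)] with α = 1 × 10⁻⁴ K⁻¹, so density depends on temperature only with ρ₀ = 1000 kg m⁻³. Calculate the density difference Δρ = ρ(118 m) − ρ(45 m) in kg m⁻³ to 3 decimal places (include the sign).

ΔT = -1.4 K, Δρ/ρ₀ = −αΔT = 1.40 × 10⁻⁴.
Δρ = 1000 × (1.40 × 10⁻⁴) = +0.140 kg m⁻³.
Positive Δρ: denser below, stable.

+0.140 kg m⁻³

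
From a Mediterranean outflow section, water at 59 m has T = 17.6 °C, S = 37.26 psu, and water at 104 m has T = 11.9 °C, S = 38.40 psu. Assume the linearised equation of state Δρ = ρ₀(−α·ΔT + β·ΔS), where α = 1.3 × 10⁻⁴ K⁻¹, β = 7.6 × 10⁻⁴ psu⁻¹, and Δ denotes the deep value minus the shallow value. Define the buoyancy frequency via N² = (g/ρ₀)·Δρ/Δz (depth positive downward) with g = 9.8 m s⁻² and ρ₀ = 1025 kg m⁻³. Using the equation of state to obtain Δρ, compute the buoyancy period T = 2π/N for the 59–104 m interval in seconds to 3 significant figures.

ΔT = -5.7 K, ΔS = +1.14 psu (deep − shallow).
Δρ/ρ₀ = −αΔT + βΔS = 7.41 × 10⁻⁴ + 8.664 × 10⁻⁴ = 1.6074 × 10⁻³, so Δρ ≈ 1.648 kg m⁻³.
N² = (g/ρ₀)·Δρ/Δz = g·(Δρ/ρ₀)/Δz = 9.8 × 1.6074 × 10⁻³ / 45 = 3.5006 × 10⁻⁴ s⁻².
N = √(3.5006 × 10⁻⁴) = 0.018710 rad s⁻¹ → T = 2π/N = 335.82 s ≈ 336 s.

336 s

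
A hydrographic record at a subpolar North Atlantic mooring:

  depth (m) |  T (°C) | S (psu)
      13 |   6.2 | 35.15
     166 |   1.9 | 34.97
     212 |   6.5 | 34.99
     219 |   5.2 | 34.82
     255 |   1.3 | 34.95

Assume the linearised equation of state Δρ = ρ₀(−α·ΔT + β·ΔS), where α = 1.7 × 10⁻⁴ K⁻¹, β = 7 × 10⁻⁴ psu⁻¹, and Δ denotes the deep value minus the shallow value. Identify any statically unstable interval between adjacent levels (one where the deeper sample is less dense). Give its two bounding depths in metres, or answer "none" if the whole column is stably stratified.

Evaluate Δρ/ρ₀ = −αΔT + βΔS across each adjacent pair:
  13–166 m: −αΔT+βΔS = −(1.7 × 10⁻⁴)(-4.3)+(7 × 10⁻⁴)(-0.18) = 6.0 × 10⁻⁴ → stable
  166–212 m: −αΔT+βΔS = −(1.7 × 10⁻⁴)(+4.6)+(7 × 10⁻⁴)(+0.02) = -7.7 × 10⁻⁴ → UNSTABLE
  212–219 m: −αΔT+βΔS = −(1.7 × 10⁻⁴)(-1.3)+(7 × 10⁻⁴)(-0.17) = 1.0 × 10⁻⁴ → stable
  219–255 m: −αΔT+βΔS = −(1.7 × 10⁻⁴)(-3.9)+(7 × 10⁻⁴)(+0.13) = 7.5 × 10⁻⁴ → stable
The 166–212 m interval has Δρ < 0: lighter water underlies denser water.

166–212 m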